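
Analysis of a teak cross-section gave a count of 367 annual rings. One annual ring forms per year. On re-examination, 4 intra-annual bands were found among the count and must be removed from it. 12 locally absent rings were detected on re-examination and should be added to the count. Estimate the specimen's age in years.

Adjusted count: 367 − 4 + 12 = 375 annual rings.
One annual ring per year makes the duration 375 years.

375 years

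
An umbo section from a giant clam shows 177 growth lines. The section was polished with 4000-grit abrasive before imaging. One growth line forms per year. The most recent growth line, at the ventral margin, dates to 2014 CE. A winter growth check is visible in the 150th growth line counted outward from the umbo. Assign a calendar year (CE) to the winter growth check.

1987 CE

The winter growth check sits at growth line 150 from the umbo, so 177 − 150 = 27 growth lines formed after it.
2014 − 27 = 1987 CE.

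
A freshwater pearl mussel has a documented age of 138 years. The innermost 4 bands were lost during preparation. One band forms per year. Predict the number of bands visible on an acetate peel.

Expected bands over 138 years: 138.
Subtracting the 4 bands not captured gives 138 − 4 = 134 bands in the record.

134 bands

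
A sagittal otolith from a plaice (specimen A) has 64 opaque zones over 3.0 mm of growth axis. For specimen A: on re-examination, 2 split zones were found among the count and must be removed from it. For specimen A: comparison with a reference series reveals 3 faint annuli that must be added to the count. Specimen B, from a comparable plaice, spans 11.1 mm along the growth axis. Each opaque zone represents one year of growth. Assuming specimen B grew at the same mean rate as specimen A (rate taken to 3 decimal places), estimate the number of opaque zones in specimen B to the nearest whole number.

241 opaque zones

Specimen A: true opaque zone count = 64 − 2 + 3 = 65.
A: Mean rate = 3.0 mm / 65 years ≈ 0.046 mm/yr.
B spans 11.1 / 0.046 = 241.30 years ≈ 241 opaque zones.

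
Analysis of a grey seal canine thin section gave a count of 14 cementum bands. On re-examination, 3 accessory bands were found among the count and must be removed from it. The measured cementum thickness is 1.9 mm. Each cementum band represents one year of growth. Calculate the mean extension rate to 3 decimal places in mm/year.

After corrections the count is 14 − 3 = 11 cementum bands.
Extension rate ≈ 1.9 / 11 = 0.173 mm/year.

0.173 mm/year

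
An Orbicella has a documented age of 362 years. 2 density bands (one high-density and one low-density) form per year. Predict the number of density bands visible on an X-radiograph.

362 years at 2 density bands per year gives 362 × 2 = 724 density bands.
So 724 density bands should be present.

724 density bands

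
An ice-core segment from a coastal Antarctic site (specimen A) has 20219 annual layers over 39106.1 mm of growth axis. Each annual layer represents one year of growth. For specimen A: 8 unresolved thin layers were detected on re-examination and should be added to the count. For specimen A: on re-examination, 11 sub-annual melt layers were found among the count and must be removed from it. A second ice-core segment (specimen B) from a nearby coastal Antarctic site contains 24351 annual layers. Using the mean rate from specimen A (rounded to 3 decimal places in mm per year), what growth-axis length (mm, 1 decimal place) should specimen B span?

Specimen A: correcting the raw count gives 20219 − 11 + 8 = 20216 true annual layers.
A: Extension rate ≈ 39106.1 / 20216 = 1.934 mm/year.
B's length ≈ 1.934 × 24351 = 47094.8 mm.

47094.8 mm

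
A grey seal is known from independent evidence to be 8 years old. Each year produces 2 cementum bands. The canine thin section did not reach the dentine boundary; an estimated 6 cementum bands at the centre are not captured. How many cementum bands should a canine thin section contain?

8 years at 2 cementum bands per year gives 8 × 2 = 16 cementum bands.
Subtracting the 6 cementum bands not captured gives 16 − 6 = 10 cementum bands in the record.

10 cementum bands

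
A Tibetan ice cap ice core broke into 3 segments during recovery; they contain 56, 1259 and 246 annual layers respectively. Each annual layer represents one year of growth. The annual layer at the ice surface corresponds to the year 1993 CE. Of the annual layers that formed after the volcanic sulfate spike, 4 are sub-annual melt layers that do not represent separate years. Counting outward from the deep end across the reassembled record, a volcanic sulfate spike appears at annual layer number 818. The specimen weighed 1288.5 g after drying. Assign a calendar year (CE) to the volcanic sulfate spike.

1254 CE

Total annual layers = 56 + 1259 + 246 = 1561.
Between annual layer 818 and the ice surface there are 1561 − 818 = 743 annual layers.
Excluding 4 false annual layers: 743 − 4 = 739.
The annual layer at the ice surface is 1993 CE, so the volcanic sulfate spike dates to 1993 − 739 = 1254 CE.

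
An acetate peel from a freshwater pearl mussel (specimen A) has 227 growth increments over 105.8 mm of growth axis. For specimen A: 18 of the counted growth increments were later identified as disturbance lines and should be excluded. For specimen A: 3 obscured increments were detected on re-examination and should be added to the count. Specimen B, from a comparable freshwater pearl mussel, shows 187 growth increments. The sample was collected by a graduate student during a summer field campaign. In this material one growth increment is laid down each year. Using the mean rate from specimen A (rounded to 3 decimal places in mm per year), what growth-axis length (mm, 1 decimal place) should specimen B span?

93.3 mm

Specimen A: adjusted count: 227 − 18 + 3 = 212 growth increments.
A: Extension rate ≈ 105.8 / 212 = 0.499 mm/yr.
For B, 0.499 mm/year × 187 years = 93.3 mm.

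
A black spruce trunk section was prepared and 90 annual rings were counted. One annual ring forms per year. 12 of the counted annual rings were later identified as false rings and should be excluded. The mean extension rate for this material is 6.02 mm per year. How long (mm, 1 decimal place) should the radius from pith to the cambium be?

After corrections the count is 90 − 12 = 78 annual rings.
Length ≈ 6.02 × 78 = 469.6 mm.

469.6 mm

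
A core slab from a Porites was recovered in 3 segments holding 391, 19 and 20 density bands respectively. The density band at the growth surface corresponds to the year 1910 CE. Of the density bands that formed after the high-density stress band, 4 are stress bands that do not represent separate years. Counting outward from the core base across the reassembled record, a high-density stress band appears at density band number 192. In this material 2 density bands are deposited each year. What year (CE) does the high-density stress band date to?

1793 CE

Total density bands = 391 + 19 + 20 = 430.
The high-density stress band sits at density band 192 from the core base, so 430 − 192 = 238 density bands formed after it.
238 − 4 false = 234 true density bands after the high-density stress band.
234 density bands at 2 per year is 234 / 2 = 117 years.
Counting back 117 years from 1910 CE places the high-density stress band in 1910 − 117 = 1793 CE.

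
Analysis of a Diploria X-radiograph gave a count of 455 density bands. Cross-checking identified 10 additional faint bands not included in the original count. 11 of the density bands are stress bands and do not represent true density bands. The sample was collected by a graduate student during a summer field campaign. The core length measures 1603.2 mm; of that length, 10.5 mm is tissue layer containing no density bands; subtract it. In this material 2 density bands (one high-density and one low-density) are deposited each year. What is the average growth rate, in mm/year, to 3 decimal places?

7.016 mm/year

True density band count = 455 − 11 + 10 = 454.
With 2 density bands per year, 454 / 2 = 227 years.
The growth record spans 1603.2 − 10.5 = 1592.7 mm.
Extension rate ≈ 1592.7 / 227 = 7.016 mm/year.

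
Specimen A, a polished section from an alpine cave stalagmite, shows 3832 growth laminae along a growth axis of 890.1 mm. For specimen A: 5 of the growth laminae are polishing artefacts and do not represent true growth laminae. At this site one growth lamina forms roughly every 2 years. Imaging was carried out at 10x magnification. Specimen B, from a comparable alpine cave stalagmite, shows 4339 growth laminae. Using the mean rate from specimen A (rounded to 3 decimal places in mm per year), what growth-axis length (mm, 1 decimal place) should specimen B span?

Specimen A: true growth lamina count = 3832 − 5 = 3827.
Specimen A: 3827 growth laminae at 2 years each span 3827 × 2 = 7654 years.
A: Mean rate = 890.1 mm / 7654 years ≈ 0.116 mm per year.
Specimen B: at 2 years per growth lamina, 4339 × 2 = 8678 years. Length of B = 0.116 × 8678 = 1006.6 mm.

1006.6 mm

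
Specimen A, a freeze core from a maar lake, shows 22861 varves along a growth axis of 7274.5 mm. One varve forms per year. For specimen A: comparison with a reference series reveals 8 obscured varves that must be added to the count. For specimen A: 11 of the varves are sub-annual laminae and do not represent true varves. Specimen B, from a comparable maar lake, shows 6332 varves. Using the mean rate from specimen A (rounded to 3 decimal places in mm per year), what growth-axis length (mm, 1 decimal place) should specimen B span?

2013.6 mm

Specimen A: correcting the raw count gives 22861 − 11 + 8 = 22858 true varves.
A: Extension rate ≈ 7274.5 / 22858 = 0.318 mm/year.
Length of B = 0.318 × 6332 = 2013.6 mm.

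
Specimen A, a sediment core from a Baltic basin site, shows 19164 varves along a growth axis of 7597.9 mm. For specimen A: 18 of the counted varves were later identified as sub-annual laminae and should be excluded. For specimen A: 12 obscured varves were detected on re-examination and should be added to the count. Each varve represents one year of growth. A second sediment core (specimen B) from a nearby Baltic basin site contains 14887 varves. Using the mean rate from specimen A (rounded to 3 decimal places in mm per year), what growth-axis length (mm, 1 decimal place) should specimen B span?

5910.1 mm

Specimen A: adjusted count: 19164 − 18 + 12 = 19158 varves.
A: 7597.9 mm over 19158 years gives 7597.9 / 19158 ≈ 0.397 mm/year.
B's length ≈ 0.397 × 14887 = 5910.1 mm.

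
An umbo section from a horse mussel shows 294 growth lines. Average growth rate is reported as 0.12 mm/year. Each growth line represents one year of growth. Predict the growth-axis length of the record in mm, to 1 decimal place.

35.3 mm

The record spans 294 years at 0.12 mm per year.
Predicted length = 0.12 mm/year × 294 years = 35.3 mm.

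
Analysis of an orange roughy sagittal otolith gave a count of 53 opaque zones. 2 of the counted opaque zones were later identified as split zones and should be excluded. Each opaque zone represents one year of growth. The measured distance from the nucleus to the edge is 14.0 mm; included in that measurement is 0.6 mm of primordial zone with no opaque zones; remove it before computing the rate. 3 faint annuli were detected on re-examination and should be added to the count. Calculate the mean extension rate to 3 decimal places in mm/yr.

True opaque zone count = 53 − 2 + 3 = 54.
Net length = 14.0 − 0.6 = 13.4 mm.
Mean rate = 13.4 mm / 54 years ≈ 0.248 mm/yr.

0.248 mm/yr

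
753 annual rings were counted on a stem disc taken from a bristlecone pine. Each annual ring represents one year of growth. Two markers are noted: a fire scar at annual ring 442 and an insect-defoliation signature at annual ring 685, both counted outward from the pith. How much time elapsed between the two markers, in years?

243 yr

Separation: 685 − 442 = 243 annual rings.
At one annual ring per year, 243 years elapsed between them.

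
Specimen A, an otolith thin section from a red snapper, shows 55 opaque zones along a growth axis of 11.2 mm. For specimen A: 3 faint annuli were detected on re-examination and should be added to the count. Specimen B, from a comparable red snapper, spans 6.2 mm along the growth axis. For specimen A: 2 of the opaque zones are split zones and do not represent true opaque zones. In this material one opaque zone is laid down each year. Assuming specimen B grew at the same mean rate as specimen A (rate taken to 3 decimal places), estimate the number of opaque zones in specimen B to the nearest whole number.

Specimen A: after corrections the count is 55 − 2 + 3 = 56 opaque zones.
A: Mean rate = 11.2 mm / 56 years ≈ 0.200 mm per year.
Specimen B: 6.2 mm / 0.200 mm per year = 31.00 years ≈ 31 opaque zones.

31 opaque zones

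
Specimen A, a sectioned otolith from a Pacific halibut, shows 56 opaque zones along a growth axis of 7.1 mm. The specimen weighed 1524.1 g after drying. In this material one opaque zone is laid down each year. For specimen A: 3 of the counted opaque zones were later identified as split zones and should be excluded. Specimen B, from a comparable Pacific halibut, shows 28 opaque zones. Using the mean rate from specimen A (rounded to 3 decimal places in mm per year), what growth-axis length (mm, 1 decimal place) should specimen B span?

3.8 mm

Specimen A: after corrections the count is 56 − 3 = 53 opaque zones.
A: Mean rate = 7.1 mm / 53 years ≈ 0.134 mm/year.
For B, 0.134 mm/year × 28 years = 3.8 mm.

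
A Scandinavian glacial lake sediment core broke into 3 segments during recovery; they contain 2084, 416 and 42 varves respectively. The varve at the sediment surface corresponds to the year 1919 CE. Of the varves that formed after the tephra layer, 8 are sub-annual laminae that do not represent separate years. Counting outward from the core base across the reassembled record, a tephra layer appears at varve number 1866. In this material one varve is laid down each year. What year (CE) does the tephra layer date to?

1251 CE

Total varves = 2084 + 416 + 42 = 2542.
2542 − 1866 = 676 varves lie beyond the tephra layer toward the sediment surface.
Removing the 8 false varves leaves 676 − 8 = 668 true varves beyond the tephra layer.
1919 − 668 = 1251 CE.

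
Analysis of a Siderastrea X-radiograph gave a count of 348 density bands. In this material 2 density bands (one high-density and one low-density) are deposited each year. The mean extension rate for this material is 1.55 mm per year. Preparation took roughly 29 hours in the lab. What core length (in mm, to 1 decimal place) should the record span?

269.7 mm

348 density bands at 2 per year is 348 / 2 = 174 years.
174 years at 1.55 mm/year gives 1.55 × 174 = 269.7 mm.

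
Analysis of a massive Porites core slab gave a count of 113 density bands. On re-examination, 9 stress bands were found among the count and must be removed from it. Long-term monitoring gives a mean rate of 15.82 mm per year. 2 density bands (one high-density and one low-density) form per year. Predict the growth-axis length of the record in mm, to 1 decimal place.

822.6 mm

After corrections the count is 113 − 9 = 104 density bands.
With 2 density bands per year, 104 / 2 = 52 years.
Length ≈ 15.82 × 52 = 822.6 mm.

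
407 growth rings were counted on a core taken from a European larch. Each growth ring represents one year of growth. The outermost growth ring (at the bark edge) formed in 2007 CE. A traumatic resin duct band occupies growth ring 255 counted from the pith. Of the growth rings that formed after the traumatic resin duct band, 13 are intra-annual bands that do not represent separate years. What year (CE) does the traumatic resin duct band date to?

1868 CE

407 − 255 = 152 growth rings lie beyond the traumatic resin duct band toward the bark edge.
152 − 13 false = 139 true growth rings after the traumatic resin duct band.
Counting back 139 years from 2007 CE places the traumatic resin duct band in 2007 − 139 = 1868 CE.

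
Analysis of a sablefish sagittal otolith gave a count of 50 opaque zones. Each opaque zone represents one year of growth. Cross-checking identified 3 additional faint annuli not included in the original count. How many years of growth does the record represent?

After corrections the count is 50 + 3 = 53 opaque zones.
With a one-to-one opaque zone periodicity this is 53 years.

53 years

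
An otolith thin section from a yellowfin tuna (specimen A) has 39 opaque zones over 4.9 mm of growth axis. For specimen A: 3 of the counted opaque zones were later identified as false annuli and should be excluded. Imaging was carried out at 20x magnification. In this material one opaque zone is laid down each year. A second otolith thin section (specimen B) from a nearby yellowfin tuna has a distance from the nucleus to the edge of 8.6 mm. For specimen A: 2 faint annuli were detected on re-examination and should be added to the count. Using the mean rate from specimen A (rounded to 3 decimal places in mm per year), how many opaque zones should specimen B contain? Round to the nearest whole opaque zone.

Specimen A: after corrections the count is 39 − 3 + 2 = 38 opaque zones.
A: Extension rate ≈ 4.9 / 38 = 0.129 mm/yr.
B spans 8.6 / 0.129 = 66.67 years ≈ 67 opaque zones.

67 opaque zones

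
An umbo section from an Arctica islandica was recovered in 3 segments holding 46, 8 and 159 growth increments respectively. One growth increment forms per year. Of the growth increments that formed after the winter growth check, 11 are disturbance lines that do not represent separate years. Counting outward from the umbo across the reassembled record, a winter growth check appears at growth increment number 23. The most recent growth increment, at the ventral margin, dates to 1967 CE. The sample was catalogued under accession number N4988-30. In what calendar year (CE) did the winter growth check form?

1788 CE

Total growth increments = 46 + 8 + 159 = 213.
Between growth increment 23 and the ventral margin there are 213 − 23 = 190 growth increments.
Excluding 11 false growth increments: 190 − 11 = 179.
The growth increment at the ventral margin is 1967 CE, so the winter growth check dates to 1967 − 179 = 1788 CE.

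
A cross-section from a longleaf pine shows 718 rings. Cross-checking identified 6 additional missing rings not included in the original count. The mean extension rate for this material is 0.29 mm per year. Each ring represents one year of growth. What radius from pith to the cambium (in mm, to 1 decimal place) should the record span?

210.0 mm

Correcting the raw count gives 718 + 6 = 724 true rings.
Predicted length = 0.29 mm/year × 724 years = 210.0 mm.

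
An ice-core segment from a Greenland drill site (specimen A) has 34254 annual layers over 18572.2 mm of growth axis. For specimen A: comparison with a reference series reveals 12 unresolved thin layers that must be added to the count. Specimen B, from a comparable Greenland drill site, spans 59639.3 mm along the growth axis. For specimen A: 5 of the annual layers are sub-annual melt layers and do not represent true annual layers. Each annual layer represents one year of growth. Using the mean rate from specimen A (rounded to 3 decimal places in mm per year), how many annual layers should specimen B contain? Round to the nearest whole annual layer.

110036 annual layers

Specimen A: true annual layer count = 34254 − 5 + 12 = 34261.
A: Mean rate = 18572.2 mm / 34261 years ≈ 0.542 mm/year.
B spans 59639.3 / 0.542 = 110035.61 years ≈ 110036 annual layers.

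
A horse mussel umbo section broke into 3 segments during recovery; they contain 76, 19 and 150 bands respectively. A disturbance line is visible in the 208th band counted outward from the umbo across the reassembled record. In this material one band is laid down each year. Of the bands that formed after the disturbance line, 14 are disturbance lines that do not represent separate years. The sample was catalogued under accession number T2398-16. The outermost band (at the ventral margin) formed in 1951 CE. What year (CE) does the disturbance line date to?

Total bands = 76 + 19 + 150 = 245.
245 − 208 = 37 bands lie beyond the disturbance line toward the ventral margin.
Removing the 14 false bands leaves 37 − 14 = 23 true bands beyond the disturbance line.
1951 − 23 = 1928 CE.

1928 CE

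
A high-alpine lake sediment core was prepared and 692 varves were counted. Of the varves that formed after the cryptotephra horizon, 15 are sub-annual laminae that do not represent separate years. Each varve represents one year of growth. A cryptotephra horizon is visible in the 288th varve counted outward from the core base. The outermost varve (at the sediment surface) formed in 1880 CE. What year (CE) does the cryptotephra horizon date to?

1491 CE

The cryptotephra horizon sits at varve 288 from the core base, so 692 − 288 = 404 varves formed after it.
Excluding 15 false varves: 404 − 15 = 389.
The varve at the sediment surface is 1880 CE, so the cryptotephra horizon dates to 1880 − 389 = 1491 CE.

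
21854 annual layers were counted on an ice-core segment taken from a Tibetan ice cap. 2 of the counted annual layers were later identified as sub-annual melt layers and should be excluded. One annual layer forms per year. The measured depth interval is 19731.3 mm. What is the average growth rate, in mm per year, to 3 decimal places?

0.903 mm per year

Adjusted count: 21854 − 2 = 21852 annual layers.
Mean rate = 19731.3 mm / 21852 years ≈ 0.903 mm per year.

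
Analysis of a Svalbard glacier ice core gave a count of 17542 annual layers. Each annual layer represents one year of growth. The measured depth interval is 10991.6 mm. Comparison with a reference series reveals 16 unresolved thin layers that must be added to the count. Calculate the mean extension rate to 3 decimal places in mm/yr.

True annual layer count = 17542 + 16 = 17558.
Extension rate ≈ 10991.6 / 17558 = 0.626 mm/yr.

0.626 mm/yr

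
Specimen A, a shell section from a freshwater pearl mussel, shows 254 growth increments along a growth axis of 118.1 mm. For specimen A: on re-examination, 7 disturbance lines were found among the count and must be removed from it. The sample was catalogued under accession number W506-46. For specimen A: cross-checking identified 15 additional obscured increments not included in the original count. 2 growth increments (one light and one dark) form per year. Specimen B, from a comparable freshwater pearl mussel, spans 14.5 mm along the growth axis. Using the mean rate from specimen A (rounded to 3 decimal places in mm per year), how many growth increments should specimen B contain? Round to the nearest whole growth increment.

32 growth increments

Specimen A: after corrections the count is 254 − 7 + 15 = 262 growth increments.
Specimen A: with 2 growth increments per year, 262 / 2 = 131 years.
A: Mean rate = 118.1 mm / 131 years ≈ 0.902 mm/year.
For B, 14.5 / 0.902 = 16.08 years; at 2 growth increments per year that is 16.08 × 2 ≈ 32 growth increments.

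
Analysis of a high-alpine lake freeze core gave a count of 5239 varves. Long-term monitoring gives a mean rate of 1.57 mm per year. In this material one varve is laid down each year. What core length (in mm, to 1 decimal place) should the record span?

8225.2 mm

The record spans 5239 years at 1.57 mm per year.
Predicted length = 1.57 mm/year × 5239 years = 8225.2 mm.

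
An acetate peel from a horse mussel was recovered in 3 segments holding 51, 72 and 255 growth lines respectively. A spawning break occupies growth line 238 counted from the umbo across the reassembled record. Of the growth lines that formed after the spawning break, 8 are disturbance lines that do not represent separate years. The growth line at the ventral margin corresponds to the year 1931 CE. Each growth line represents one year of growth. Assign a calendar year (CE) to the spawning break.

Total growth lines = 51 + 72 + 255 = 378.
Between growth line 238 and the ventral margin there are 378 − 238 = 140 growth lines.
Removing the 8 false growth lines leaves 140 − 8 = 132 true growth lines beyond the spawning break.
Counting back 132 years from 1931 CE places the spawning break in 1931 − 132 = 1799 CE.

1799 CE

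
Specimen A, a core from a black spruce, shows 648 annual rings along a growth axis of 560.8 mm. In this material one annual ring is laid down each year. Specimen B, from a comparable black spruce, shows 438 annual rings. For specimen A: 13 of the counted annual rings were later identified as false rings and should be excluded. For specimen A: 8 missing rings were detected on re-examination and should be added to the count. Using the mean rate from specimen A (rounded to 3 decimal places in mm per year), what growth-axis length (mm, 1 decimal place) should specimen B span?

Specimen A: correcting the raw count gives 648 − 13 + 8 = 643 true annual rings.
A: 560.8 mm over 643 years gives 560.8 / 643 ≈ 0.872 mm/yr.
B's length ≈ 0.872 × 438 = 381.9 mm.

381.9 mm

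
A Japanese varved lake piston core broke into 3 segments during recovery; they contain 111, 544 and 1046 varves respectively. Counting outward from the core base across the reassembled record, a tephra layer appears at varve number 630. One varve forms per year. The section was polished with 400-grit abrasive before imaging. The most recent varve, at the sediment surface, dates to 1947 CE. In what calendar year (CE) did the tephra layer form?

Total varves = 111 + 544 + 1046 = 1701.
The tephra layer sits at varve 630 from the core base, so 1701 − 630 = 1071 varves formed after it.
The varve at the sediment surface is 1947 CE, so the tephra layer dates to 1947 − 1071 = 876 CE.

876 CE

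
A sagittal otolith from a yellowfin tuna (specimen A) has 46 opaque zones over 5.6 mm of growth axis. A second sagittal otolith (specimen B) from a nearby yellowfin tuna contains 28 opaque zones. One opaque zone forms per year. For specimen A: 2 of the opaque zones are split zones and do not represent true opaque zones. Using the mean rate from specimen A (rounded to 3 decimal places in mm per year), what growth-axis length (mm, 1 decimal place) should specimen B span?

Specimen A: true opaque zone count = 46 − 2 = 44.
A: 5.6 mm over 44 years gives 5.6 / 44 ≈ 0.127 mm/yr.
Length of B = 0.127 × 28 = 3.6 mm.

3.6 mm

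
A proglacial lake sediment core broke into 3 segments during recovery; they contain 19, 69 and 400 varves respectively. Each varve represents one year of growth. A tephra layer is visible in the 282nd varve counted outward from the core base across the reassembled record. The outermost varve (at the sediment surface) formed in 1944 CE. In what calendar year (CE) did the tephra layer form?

Total varves = 19 + 69 + 400 = 488.
The tephra layer sits at varve 282 from the core base, so 488 − 282 = 206 varves formed after it.
1944 − 206 = 1738 CE.

1738 CE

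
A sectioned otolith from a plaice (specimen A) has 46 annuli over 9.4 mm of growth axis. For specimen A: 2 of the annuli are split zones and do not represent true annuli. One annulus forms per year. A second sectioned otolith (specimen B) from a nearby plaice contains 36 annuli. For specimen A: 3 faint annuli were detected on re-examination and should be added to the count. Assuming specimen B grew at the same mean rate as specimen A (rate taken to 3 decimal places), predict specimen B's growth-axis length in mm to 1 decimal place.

Specimen A: after corrections the count is 46 − 2 + 3 = 47 annuli.
A: Extension rate ≈ 9.4 / 47 = 0.200 mm/year.
For B, 0.200 mm/year × 36 years = 7.2 mm.

7.2 mm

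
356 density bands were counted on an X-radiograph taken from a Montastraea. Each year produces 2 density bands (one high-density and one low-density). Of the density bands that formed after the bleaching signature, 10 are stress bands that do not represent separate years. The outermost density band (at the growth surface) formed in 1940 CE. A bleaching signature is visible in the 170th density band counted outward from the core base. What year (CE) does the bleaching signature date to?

1852 CE

The bleaching signature sits at density band 170 from the core base, so 356 − 170 = 186 density bands formed after it.
186 − 10 false = 176 true density bands after the bleaching signature.
With 2 density bands per year, 176 / 2 = 88 years.
1940 − 88 = 1852 CE.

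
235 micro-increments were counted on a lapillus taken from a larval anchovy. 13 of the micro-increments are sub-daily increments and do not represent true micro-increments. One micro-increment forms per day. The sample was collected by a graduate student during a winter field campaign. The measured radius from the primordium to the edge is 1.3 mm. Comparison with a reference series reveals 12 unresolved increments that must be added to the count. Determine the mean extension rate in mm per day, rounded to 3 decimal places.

Correcting the raw count gives 235 − 13 + 12 = 234 true micro-increments.
Mean rate = 1.3 mm / 234 days ≈ 0.006 mm per day.

0.006 mm per day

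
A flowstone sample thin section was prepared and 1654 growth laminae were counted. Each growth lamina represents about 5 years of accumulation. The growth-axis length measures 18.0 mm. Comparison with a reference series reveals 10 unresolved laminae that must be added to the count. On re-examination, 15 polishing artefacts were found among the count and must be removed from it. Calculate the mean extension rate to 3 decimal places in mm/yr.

0.002 mm/yr

Adjusted count: 1654 − 15 + 10 = 1649 growth laminae.
1649 growth laminae at 5 years each span 1649 × 5 = 8245 years.
18.0 mm over 8245 years gives 18.0 / 8245 ≈ 0.002 mm/yr.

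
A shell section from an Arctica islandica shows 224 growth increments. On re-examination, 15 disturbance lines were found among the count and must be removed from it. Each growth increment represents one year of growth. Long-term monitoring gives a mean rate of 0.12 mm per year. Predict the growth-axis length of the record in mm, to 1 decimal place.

Adjusted count: 224 − 15 = 209 growth increments.
Predicted length = 0.12 mm/year × 209 years = 25.1 mm.

25.1 mm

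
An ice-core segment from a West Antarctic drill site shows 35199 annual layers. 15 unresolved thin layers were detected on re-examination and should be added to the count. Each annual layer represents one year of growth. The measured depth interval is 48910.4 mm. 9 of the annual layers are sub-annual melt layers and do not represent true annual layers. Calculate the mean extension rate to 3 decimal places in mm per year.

True annual layer count = 35199 − 9 + 15 = 35205.
48910.4 mm over 35205 years gives 48910.4 / 35205 ≈ 1.389 mm per year.

1.389 mm per year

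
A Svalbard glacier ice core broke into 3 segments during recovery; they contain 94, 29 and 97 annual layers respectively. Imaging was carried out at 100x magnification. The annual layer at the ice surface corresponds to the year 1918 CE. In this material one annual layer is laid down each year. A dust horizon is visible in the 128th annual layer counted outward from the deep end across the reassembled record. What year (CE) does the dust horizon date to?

Total annual layers = 94 + 29 + 97 = 220.
Between annual layer 128 and the ice surface there are 220 − 128 = 92 annual layers.
Counting back 92 years from 1918 CE places the dust horizon in 1918 − 92 = 1826 CE.

1826 CE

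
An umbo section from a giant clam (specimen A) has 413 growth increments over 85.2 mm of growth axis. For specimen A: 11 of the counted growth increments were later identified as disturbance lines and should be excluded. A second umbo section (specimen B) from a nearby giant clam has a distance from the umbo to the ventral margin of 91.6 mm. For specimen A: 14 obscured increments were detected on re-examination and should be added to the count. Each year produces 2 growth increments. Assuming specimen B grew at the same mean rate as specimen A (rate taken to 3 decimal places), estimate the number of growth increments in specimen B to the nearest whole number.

447 growth increments

Specimen A: after corrections the count is 413 − 11 + 14 = 416 growth increments.
Specimen A: dividing by 2 growth increments per year: 416 / 2 = 208 years.
A: Extension rate ≈ 85.2 / 208 = 0.410 mm per year.
For B, 91.6 / 0.410 = 223.41 years; at 2 growth increments per year that is 223.41 × 2 ≈ 447 growth increments.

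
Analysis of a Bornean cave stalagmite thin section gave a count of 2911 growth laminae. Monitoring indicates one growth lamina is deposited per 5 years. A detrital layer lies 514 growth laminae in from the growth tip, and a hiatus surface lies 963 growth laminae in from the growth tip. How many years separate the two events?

963 − 514 = 449 growth laminae lie between the two events.
Multiplying by 5 years per growth lamina: 449 × 5 = 2245 years.

2245 yr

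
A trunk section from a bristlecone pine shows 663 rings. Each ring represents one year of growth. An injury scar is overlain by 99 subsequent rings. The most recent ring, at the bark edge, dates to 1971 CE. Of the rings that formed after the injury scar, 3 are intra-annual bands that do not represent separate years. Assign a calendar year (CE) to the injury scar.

1875 CE

99 rings formed after the injury scar.
Excluding 3 false rings: 99 − 3 = 96.
Counting back 96 years from 1971 CE places the injury scar in 1971 − 96 = 1875 CE.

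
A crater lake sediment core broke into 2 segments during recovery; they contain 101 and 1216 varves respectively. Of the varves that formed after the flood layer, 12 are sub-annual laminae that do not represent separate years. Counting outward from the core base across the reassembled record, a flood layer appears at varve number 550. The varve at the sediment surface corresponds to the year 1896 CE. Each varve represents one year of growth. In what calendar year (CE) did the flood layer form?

Total varves = 101 + 1216 = 1317.
The flood layer sits at varve 550 from the core base, so 1317 − 550 = 767 varves formed after it.
Removing the 12 false varves leaves 767 − 12 = 755 true varves beyond the flood layer.
1896 − 755 = 1141 CE.

1141 CE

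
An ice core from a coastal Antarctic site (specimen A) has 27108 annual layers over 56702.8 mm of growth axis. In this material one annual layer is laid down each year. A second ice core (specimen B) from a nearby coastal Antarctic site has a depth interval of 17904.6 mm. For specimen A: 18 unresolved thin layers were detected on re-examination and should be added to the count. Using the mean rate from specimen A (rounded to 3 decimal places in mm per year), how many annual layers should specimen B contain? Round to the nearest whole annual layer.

Specimen A: correcting the raw count gives 27108 + 18 = 27126 true annual layers.
A: Extension rate ≈ 56702.8 / 27126 = 2.090 mm/year.
B spans 17904.6 / 2.090 = 8566.79 years ≈ 8567 annual layers.

8567 annual layers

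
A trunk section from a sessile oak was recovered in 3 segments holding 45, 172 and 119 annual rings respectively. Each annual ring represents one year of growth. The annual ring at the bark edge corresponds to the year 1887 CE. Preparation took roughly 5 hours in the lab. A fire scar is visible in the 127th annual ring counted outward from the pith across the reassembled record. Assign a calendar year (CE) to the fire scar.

1678 CE

Total annual rings = 45 + 172 + 119 = 336.
336 − 127 = 209 annual rings lie beyond the fire scar toward the bark edge.
The annual ring at the bark edge is 1887 CE, so the fire scar dates to 1887 − 209 = 1678 CE.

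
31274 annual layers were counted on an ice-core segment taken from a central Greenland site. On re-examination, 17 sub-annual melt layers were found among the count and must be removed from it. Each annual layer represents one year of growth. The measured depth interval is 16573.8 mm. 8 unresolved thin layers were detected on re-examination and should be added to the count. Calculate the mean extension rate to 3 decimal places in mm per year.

After corrections the count is 31274 − 17 + 8 = 31265 annual layers.
16573.8 mm over 31265 years gives 16573.8 / 31265 ≈ 0.530 mm per year.

0.530 mm per year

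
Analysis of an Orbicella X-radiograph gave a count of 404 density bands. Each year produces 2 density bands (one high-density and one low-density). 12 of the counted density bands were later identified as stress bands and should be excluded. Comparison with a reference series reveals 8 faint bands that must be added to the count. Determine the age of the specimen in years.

200 yr

After corrections the count is 404 − 12 + 8 = 400 density bands.
Dividing by 2 density bands per year: 400 / 2 = 200 years.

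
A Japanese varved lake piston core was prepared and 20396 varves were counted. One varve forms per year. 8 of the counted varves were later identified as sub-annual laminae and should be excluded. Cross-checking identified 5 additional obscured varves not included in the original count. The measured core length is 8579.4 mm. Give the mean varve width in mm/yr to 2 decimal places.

Correcting the raw count gives 20396 − 8 + 5 = 20393 true varves.
Extension rate ≈ 8579.4 / 20393 = 0.42 mm/yr.

0.42 mm/yr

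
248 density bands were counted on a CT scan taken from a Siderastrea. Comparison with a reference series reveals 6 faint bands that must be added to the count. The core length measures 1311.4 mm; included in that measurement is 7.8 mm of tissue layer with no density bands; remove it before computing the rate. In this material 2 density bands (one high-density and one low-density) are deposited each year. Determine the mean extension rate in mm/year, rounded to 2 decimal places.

10.26 mm/year

Adjusted count: 248 + 6 = 254 density bands.
With 2 density bands per year, 254 / 2 = 127 years.
Net length = 1311.4 − 7.8 = 1303.6 mm.
Mean rate = 1303.6 mm / 127 years ≈ 10.26 mm/year.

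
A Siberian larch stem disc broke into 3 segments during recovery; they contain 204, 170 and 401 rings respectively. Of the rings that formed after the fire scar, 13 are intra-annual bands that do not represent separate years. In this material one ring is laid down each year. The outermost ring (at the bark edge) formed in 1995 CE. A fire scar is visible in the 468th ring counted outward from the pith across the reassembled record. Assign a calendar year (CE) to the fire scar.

1701 CE

Total rings = 204 + 170 + 401 = 775.
The fire scar sits at ring 468 from the pith, so 775 − 468 = 307 rings formed after it.
Removing the 13 false rings leaves 307 − 13 = 294 true rings beyond the fire scar.
1995 − 294 = 1701 CE.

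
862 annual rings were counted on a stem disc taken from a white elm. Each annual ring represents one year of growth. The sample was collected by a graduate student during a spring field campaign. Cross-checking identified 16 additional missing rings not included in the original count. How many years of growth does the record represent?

After corrections the count is 862 + 16 = 878 annual rings.
One annual ring per year makes the duration 878 years.

878 years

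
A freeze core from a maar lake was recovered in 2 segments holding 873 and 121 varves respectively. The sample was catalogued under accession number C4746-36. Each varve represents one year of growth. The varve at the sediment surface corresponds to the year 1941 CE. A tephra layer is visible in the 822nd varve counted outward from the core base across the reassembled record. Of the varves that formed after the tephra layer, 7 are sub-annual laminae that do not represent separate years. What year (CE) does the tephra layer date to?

1776 CE

Total varves = 873 + 121 = 994.
994 − 822 = 172 varves lie beyond the tephra layer toward the sediment surface.
Removing the 7 false varves leaves 172 − 7 = 165 true varves beyond the tephra layer.
1941 − 165 = 1776 CE.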